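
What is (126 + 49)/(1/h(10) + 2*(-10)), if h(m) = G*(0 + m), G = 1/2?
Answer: -875/99 ≈ -8.8384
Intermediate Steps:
G = ½ ≈ 0.50000
h(m) = m/2 (h(m) = (0 + m)/2 = m/2)
(126 + 49)/(1/h(10) + 2*(-10)) = (126 + 49)/(1/((½)*10) + 2*(-10)) = 175/(1/5 - 20) = 175/(⅕ - 20) = 175/(-99/5) = 175*(-5/99) = -875/99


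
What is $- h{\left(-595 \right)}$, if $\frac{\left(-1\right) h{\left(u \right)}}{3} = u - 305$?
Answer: $-2700$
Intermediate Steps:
$h{\left(u \right)} = 915 - 3 u$ ($h{\left(u \right)} = - 3 \left(u - 305\right) = - 3 \left(-305 + u\right) = 915 - 3 u$)
$- h{\left(-595 \right)} = - (915 - -1785) = - (915 + 1785) = \left(-1\right) 2700 = -2700$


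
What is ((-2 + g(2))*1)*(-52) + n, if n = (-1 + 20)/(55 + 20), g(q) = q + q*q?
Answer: -15581/75 ≈ -207.75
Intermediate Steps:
g(q) = q + q²
n = 19/75 ≈ 0.25333
((-2 + g(2))*1)*(-52) + n = ((-2 + 2*(1 + 2))*1)*(-52) + 19/75 = ((-2 + 2*3)*1)*(-52) + 19/75 = ((-2 + 6)*1)*(-52) + 19/75 = (4*1)*(-52) + 19/75 = 4*(-52) + 19/75 = -208 + 19/75 = -15581/75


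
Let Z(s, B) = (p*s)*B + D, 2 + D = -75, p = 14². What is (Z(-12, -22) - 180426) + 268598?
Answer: 139839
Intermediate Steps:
p = 196
D = -77 (D = -2 - 75 = -77)
Z(s, B) = -77 + 196*B*s (Z(s, B) = (196*s)*B - 77 = 196*B*s - 77 = -77 + 196*B*s)
(Z(-12, -22) - 180426) + 268598 = ((-77 + 196*(-22)*(-12)) - 180426) + 268598 = ((-77 + 51744) - 180426) + 268598 = (51667 - 180426) + 268598 = -128759 + 268598 = 139839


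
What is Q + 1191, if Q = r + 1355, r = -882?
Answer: 1664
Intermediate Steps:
Q = 473 (Q = -882 + 1355 = 473)
Q + 1191 = 473 + 1191 = 1664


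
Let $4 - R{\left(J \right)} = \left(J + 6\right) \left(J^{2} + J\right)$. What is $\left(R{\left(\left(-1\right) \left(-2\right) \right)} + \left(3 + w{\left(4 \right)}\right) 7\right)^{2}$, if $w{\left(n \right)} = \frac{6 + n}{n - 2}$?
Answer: $144$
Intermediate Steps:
$R{\left(J \right)} = 4 - \left(6 + J\right) \left(J + J^{2}\right)$ ($R{\left(J \right)} = 4 - \left(J + 6\right) \left(J^{2} + J\right) = 4 - \left(6 + J\right) \left(J + J^{2}\right)$)
$w{\left(n \right)} = \frac{6 + n}{-2 + n}$
$\left(R{\left(\left(-1\right) \left(-2\right) \right)} + \left(3 + w{\left(4 \right)}\right) 7\right)^{2} = \left(\left(4 - \left(\left(-1\right) \left(-2\right)\right)^{3} - 7 \left(\left(-1\right) \left(-2\right)\right)^{2} - 6 \left(\left(-1\right) \left(-2\right)\right)\right) + \left(3 + \frac{6 + 4}{-2 + 4}\right) 7\right)^{2} = \left(\left(4 - 2^{3} - 7 \cdot 2^{2} - 12\right) + \left(3 + \frac{1}{2} \cdot 10\right) 7\right)^{2} = \left(\left(4 - 8 - 28 - 12\right) + \left(3 + \frac{1}{2} \cdot 10\right) 7\right)^{2} = \left(\left(4 - 8 - 28 - 12\right) + \left(3 + 5\right) 7\right)^{2} = \left(-44 + 8 \cdot 7\right)^{2} = \left(-44 + 56\right)^{2} = 12^{2} = 144$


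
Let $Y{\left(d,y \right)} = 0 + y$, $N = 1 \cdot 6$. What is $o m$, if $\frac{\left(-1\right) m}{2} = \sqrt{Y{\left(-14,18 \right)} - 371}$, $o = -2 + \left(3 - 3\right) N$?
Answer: $4 i \sqrt{353} \approx 75.153 i$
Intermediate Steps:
$N = 6$
$Y{\left(d,y \right)} = y$
$o = -2$ ($o = -2 + \left(3 - 3\right) 6 = -2 + 0 \cdot 6 = -2 + 0 = -2$)
$m = - 2 i \sqrt{353}$ ($m = - 2 \sqrt{18 - 371} = - 2 \sqrt{-353} = - 2 i \sqrt{353} \approx - 37.577 i$)
$o m = - 2 \left(- 2 i \sqrt{353}\right) = 4 i \sqrt{353}$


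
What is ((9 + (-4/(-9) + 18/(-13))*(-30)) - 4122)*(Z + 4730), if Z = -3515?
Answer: -64519335/13 ≈ -4.9630e+6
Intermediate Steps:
((9 + (-4/(-9) + 18/(-13))*(-30)) - 4122)*(Z + 4730) = ((9 + (-4/(-9) + 18/(-13))*(-30)) - 4122)*(-3515 + 4730) = ((9 + (-4*(-⅑) + 18*(-1/13))*(-30)) - 4122)*1215 = ((9 + (4/9 - 18/13)*(-30)) - 4122)*1215 = ((9 - 110/117*(-30)) - 4122)*1215 = ((9 + 1100/39) - 4122)*1215 = (1451/39 - 4122)*1215 = -159307/39*1215 = -64519335/13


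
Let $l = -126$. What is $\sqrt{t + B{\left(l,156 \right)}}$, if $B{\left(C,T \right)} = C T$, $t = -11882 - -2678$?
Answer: $2 i \sqrt{7215} \approx 169.88 i$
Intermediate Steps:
$t = -9204$ ($t = -11882 + 2678 = -9204$)
$\sqrt{t + B{\left(l,156 \right)}} = \sqrt{-9204 - 19656} = \sqrt{-28860} = 2 i \sqrt{7215}$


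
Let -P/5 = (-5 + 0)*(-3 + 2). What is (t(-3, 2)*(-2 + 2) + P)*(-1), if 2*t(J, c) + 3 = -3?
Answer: 25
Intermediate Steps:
t(J, c) = -3 (t(J, c) = -3/2 + (½)*(-3) = -3/2 - 3/2 = -3)
P = -25 (P = -5*(-5 + 0)*(-3 + 2) = -(-25)*(-1) = -5*5 = -25)
(t(-3, 2)*(-2 + 2) + P)*(-1) = (-3*(-2 + 2) - 25)*(-1) = (-3*0 - 25)*(-1) = (0 - 25)*(-1) = -25*(-1) = 25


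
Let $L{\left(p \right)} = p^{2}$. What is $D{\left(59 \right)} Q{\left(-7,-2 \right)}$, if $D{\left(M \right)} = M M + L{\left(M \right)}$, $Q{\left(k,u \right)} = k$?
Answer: $-48734$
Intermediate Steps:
$D{\left(M \right)} = 2 M^{2}$ ($D{\left(M \right)} = M M + M^{2} = M^{2} + M^{2} = 2 M^{2}$)
$D{\left(59 \right)} Q{\left(-7,-2 \right)} = 2 \cdot 59^{2} \left(-7\right) = 2 \cdot 3481 \left(-7\right) = 6962 \left(-7\right) = -48734$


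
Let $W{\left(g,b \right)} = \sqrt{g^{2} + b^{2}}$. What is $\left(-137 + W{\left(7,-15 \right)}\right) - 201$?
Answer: $-338 + \sqrt{274} \approx -321.45$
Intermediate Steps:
$W{\left(g,b \right)} = \sqrt{b^{2} + g^{2}}$
$\left(-137 + W{\left(7,-15 \right)}\right) - 201 = \left(-137 + \sqrt{\left(-15\right)^{2} + 7^{2}}\right) - 201 = \left(-137 + \sqrt{225 + 49}\right) - 201 = \left(-137 + \sqrt{274}\right) - 201 = -338 + \sqrt{274}$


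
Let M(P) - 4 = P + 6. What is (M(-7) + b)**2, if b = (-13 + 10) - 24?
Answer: 576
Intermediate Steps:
M(P) = 10 + P (M(P) = 4 + (P + 6) = 4 + (6 + P) = 10 + P)
b = -27 (b = -3 - 24 = -27)
(M(-7) + b)**2 = ((10 - 7) - 27)**2 = (3 - 27)**2 = (-24)**2 = 576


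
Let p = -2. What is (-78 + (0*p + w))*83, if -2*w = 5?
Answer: -13363/2 ≈ -6681.5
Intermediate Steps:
w = -5/2 (w = -½*5 = -5/2 ≈ -2.5000)
(-78 + (0*p + w))*83 = (-78 + (0*(-2) - 5/2))*83 = (-78 + (0 - 5/2))*83 = (-78 - 5/2)*83 = -161/2*83 = -13363/2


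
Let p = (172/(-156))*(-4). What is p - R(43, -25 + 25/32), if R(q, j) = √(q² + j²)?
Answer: 172/39 - √2494001/32 ≈ -44.941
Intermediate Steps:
p = 172/39 (p = (172*(-1/156))*(-4) = -43/39*(-4) = 172/39 ≈ 4.4103)
R(q, j) = √(j² + q²)
p - R(43, -25 + 25/32) = 172/39 - √((-25 + 25/32)² + 43²) = 172/39 - √((-25 + 25*(1/32))² + 1849) = 172/39 - √((-25 + 25/32)² + 1849) = 172/39 - √((-775/32)² + 1849) = 172/39 - √(600625/1024 + 1849) = 172/39 - √(2494001/1024) = 172/39 - √2494001/32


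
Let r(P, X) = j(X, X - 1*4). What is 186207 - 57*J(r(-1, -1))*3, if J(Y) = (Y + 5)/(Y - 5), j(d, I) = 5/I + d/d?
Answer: 186378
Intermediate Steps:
j(d, I) = 1 + 5/I (j(d, I) = 5/I + 1 = 1 + 5/I)
r(P, X) = (1 + X)/(-4 + X) (r(P, X) = (5 + (X - 1*4))/(X - 1*4) = (5 + (X - 4))/(X - 4) = (5 + (-4 + X))/(-4 + X) = (1 + X)/(-4 + X))
J(Y) = (5 + Y)/(-5 + Y)
186207 - 57*J(r(-1, -1))*3 = 186207 - 57*((5 + (1 - 1)/(-4 - 1))/(-5 + (1 - 1)/(-4 - 1)))*3 = 186207 - 57*((5 + 0/(-5))/(-5 + 0/(-5)))*3 = 186207 - 57*((5 - ⅕*0)/(-5 - ⅕*0))*3 = 186207 - 57*((5 + 0)/(-5 + 0))*3 = 186207 - 57*(5/(-5))*3 = 186207 - 57*(-⅕*5)*3 = 186207 - 57*(-1)*3 = 186207 - (-57)*3 = 186207 - 1*(-171) = 186207 + 171 = 186378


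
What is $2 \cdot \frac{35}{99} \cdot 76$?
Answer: $\frac{5320}{99} \approx 53.737$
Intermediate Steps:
$2 \cdot \frac{35}{99} \cdot 76 = \frac{70}{99} \cdot 76 = \frac{5320}{99}$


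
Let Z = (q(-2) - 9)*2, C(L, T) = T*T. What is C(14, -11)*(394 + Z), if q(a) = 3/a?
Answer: 45133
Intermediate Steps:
C(L, T) = T²
Z = -21 (Z = (3/(-2) - 9)*2 = (3*(-½) - 9)*2 = (-3/2 - 9)*2 = -21/2*2 = -21)
C(14, -11)*(394 + Z) = (-11)²*(394 - 21) = 121*373 = 45133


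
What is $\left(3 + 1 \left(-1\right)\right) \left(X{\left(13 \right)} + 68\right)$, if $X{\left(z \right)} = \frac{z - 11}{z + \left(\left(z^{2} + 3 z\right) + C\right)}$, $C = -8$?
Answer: $\frac{28972}{213} \approx 136.02$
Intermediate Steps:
$X{\left(z \right)} = \frac{-11 + z}{-8 + z^{2} + 4 z}$ ($X{\left(z \right)} = \frac{z - 11}{z - \left(8 - z^{2} - 3 z\right)} = \frac{-11 + z}{z + \left(-8 + z^{2} + 3 z\right)} = \frac{-11 + z}{-8 + z^{2} + 4 z}$)
$\left(3 + 1 \left(-1\right)\right) \left(X{\left(13 \right)} + 68\right) = \left(3 + 1 \left(-1\right)\right) \left(\frac{-11 + 13}{-8 + 13^{2} + 4 \cdot 13} + 68\right) = \left(3 - 1\right) \left(\frac{1}{-8 + 169 + 52} \cdot 2 + 68\right) = 2 \left(\frac{1}{213} \cdot 2 + 68\right) = 2 \left(\frac{2}{213} + 68\right) = 2 \cdot \frac{14486}{213} = \frac{28972}{213}$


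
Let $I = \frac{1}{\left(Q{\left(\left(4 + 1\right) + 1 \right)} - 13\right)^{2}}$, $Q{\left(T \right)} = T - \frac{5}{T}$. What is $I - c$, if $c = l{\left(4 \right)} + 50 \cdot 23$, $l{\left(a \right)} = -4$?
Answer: $- \frac{2531478}{2209} \approx -1146.0$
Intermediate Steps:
$c = 1146$ ($c = -4 + 50 \cdot 23 = -4 + 1150 = 1146$)
$I = \frac{36}{2209}$ ($I = \frac{1}{\left(\left(\left(\left(4 + 1\right) + 1\right) - \frac{5}{\left(4 + 1\right) + 1}\right) - 13\right)^{2}} = \frac{1}{\left(\left(\left(5 + 1\right) - \frac{5}{5 + 1}\right) - 13\right)^{2}} = \frac{1}{\left(\left(6 - \frac{5}{6}\right) - 13\right)^{2}} = \frac{1}{\left(\frac{31}{6} - 13\right)^{2}} = \frac{1}{\left(- \frac{47}{6}\right)^{2}} = \frac{1}{\frac{2209}{36}} = \frac{36}{2209} \approx 0.016297$)
$I - c = \frac{36}{2209} - 1146 = - \frac{2531478}{2209}$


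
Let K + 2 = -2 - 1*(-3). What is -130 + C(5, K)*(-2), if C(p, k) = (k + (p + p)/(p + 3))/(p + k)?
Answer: -1041/8 ≈ -130.13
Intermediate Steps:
K = -1 (K = -2 + (-2 - 1*(-3)) = -2 + (-2 + 3) = -2 + 1 = -1)
C(p, k) = (k + 2*p/(3 + p))/(k + p) (C(p, k) = (k + (2*p)/(3 + p))/(k + p) = (k + 2*p/(3 + p))/(k + p))
-130 + C(5, K)*(-2) = -130 + ((2*5 + 3*(-1) - 1*5)/(5² + 3*(-1) + 3*5 - 1*5))*(-2) = -130 + ((10 - 3 - 5)/(25 - 3 + 15 - 5))*(-2) = -130 + (2/32)*(-2) = -130 + ((1/32)*2)*(-2) = -130 + (1/16)*(-2) = -130 - ⅛ = -1041/8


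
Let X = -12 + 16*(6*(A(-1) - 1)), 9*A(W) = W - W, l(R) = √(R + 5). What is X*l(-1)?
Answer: -216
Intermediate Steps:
l(R) = √(5 + R)
A(W) = 0 (A(W) = (W - W)/9 = (⅑)*0 = 0)
X = -108 (X = -12 + 16*(6*(0 - 1)) = -12 + 16*(6*(-1)) = -12 + 16*(-6) = -12 - 96 = -108)
X*l(-1) = -108*√(5 - 1) = -108*√4 = -108*2 = -216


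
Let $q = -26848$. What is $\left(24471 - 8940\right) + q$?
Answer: $-11317$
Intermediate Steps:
$\left(24471 - 8940\right) + q = \left(24471 - 8940\right) - 26848 = 15531 - 26848 = -11317$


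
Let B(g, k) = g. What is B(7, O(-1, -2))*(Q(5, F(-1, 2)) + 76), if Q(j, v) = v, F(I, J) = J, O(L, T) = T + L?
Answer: 546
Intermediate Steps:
O(L, T) = L + T
B(7, O(-1, -2))*(Q(5, F(-1, 2)) + 76) = 7*(2 + 76) = 7*78 = 546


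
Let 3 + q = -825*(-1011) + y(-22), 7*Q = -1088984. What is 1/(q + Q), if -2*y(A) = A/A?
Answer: 14/9499033 ≈ 1.4738e-6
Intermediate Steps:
Q = -1088984/7 (Q = (⅐)*(-1088984) = -1088984/7 ≈ -1.5557e+5)
y(A) = -½ (y(A) = -A/(2*A) = -½*1 = -½)
q = 1668143/2 (q = -3 + (-825*(-1011) - ½) = -3 + (834075 - ½) = -3 + 1668149/2 = 1668143/2 ≈ 8.3407e+5)
1/(q + Q) = 1/(1668143/2 - 1088984/7) = 1/(9499033/14) = 14/9499033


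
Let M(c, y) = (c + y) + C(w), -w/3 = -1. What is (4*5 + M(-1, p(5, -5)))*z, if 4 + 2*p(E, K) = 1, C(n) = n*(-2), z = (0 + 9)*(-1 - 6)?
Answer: -1449/2 ≈ -724.50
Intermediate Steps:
w = 3 (w = -3*(-1) = 3)
z = -63 (z = 9*(-7) = -63)
C(n) = -2*n
p(E, K) = -3/2 (p(E, K) = -2 + (½)*1 = -2 + ½ = -3/2)
M(c, y) = -6 + c + y (M(c, y) = (c + y) - 2*3 = (c + y) - 6 = -6 + c + y)
(4*5 + M(-1, p(5, -5)))*z = (4*5 + (-6 - 1 - 3/2))*(-63) = (20 - 17/2)*(-63) = (23/2)*(-63) = -1449/2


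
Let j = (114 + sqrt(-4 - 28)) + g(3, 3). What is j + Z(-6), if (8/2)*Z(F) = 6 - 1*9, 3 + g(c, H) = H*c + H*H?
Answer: 513/4 + 4*I*sqrt(2) ≈ 128.25 + 5.6569*I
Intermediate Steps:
g(c, H) = -3 + H**2 + H*c (g(c, H) = -3 + (H*c + H*H) = -3 + (H*c + H**2) = -3 + (H**2 + H*c) = -3 + H**2 + H*c)
j = 129 + 4*I*sqrt(2) (j = (114 + sqrt(-4 - 28)) + (-3 + 3**2 + 3*3) = (114 + sqrt(-32)) + (-3 + 9 + 9) = (114 + 4*I*sqrt(2)) + 15 = 129 + 4*I*sqrt(2) ≈ 129.0 + 5.6569*I)
Z(F) = -3/4 (Z(F) = (6 - 1*9)/4 = (6 - 9)/4 = (1/4)*(-3) = -3/4)
j + Z(-6) = (129 + 4*I*sqrt(2)) - 3/4 = 513/4 + 4*I*sqrt(2)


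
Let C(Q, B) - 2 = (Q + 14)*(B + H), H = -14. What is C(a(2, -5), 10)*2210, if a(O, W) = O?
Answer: -137020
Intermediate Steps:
C(Q, B) = 2 + (-14 + B)*(14 + Q) (C(Q, B) = 2 + (Q + 14)*(B - 14) = 2 + (14 + Q)*(-14 + B) = 2 + (-14 + B)*(14 + Q))
C(a(2, -5), 10)*2210 = (-194 - 14*2 + 14*10 + 10*2)*2210 = (-194 - 28 + 140 + 20)*2210 = -62*2210 = -137020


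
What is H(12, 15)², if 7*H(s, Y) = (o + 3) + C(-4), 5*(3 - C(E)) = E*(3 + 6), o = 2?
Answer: 5776/1225 ≈ 4.7151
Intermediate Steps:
C(E) = 3 - 9*E/5 (C(E) = 3 - E*(3 + 6)/5 = 3 - E*9/5 = 3 - 9*E/5)
H(s, Y) = 76/35 (H(s, Y) = ((2 + 3) + (3 - 9/5*(-4)))/7 = (5 + (3 + 36/5))/7 = (5 + 51/5)/7 = (⅐)*(76/5) = 76/35)
H(12, 15)² = (76/35)² = 5776/1225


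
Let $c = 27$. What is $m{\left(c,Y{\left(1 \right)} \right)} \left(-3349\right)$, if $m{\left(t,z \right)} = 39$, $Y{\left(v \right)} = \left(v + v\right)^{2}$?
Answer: $-130611$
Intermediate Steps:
$Y{\left(v \right)} = 4 v^{2}$ ($Y{\left(v \right)} = \left(2 v\right)^{2} = 4 v^{2}$)
$m{\left(c,Y{\left(1 \right)} \right)} \left(-3349\right) = 39 \left(-3349\right) = -130611$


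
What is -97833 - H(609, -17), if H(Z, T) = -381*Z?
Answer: 134196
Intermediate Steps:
-97833 - H(609, -17) = -97833 - (-381)*609 = -97833 - 1*(-232029) = -97833 + 232029 = 134196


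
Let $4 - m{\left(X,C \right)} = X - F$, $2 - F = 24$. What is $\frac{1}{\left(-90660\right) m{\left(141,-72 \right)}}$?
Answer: $\frac{1}{14414940} \approx 6.9373 \cdot 10^{-8}$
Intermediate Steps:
$F = -22$ ($F = 2 - 24 = -22$)
$m{\left(X,C \right)} = -18 - X$ ($m{\left(X,C \right)} = 4 - \left(X - -22\right) = 4 - \left(X + 22\right) = 4 - \left(22 + X\right) = -18 - X$)
$\frac{1}{\left(-90660\right) m{\left(141,-72 \right)}} = \frac{1}{\left(-90660\right) \left(-18 - 141\right)} = - \frac{1}{90660 \left(-18 - 141\right)} = - \frac{1}{90660 \left(-159\right)} = \left(- \frac{1}{90660}\right) \left(- \frac{1}{159}\right) = \frac{1}{14414940}$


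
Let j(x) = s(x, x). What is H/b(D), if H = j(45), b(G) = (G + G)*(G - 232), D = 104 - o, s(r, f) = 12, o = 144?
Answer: 3/5440 ≈ 0.00055147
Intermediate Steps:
j(x) = 12
D = -40 (D = 104 - 1*144 = 104 - 144 = -40)
b(G) = 2*G*(-232 + G) (b(G) = (2*G)*(-232 + G) = 2*G*(-232 + G))
H = 12
H/b(D) = 12/((2*(-40)*(-232 - 40))) = 12/((2*(-40)*(-272))) = 12/21760 = 12*(1/21760) = 3/5440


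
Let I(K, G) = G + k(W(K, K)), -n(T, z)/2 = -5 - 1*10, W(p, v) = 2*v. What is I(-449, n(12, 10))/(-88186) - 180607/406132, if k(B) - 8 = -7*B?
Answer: -9247693835/17907578276 ≈ -0.51641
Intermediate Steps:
n(T, z) = 30 (n(T, z) = -2*(-5 - 1*10) = -2*(-5 - 10) = -2*(-15) = 30)
k(B) = 8 - 7*B
I(K, G) = 8 + G - 14*K (I(K, G) = G + (8 - 14*K) = 8 + G - 14*K)
I(-449, n(12, 10))/(-88186) - 180607/406132 = (8 + 30 - 14*(-449))/(-88186) - 180607/406132 = (8 + 30 + 6286)*(-1/88186) - 180607*1/406132 = 6324*(-1/88186) - 180607/406132 = -3162/44093 - 180607/406132 = -9247693835/17907578276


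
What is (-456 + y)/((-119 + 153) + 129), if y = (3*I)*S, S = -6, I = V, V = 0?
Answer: -456/163 ≈ -2.7975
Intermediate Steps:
I = 0
y = 0 (y = (3*0)*(-6) = 0*(-6) = 0)
(-456 + y)/((-119 + 153) + 129) = (-456 + 0)/((-119 + 153) + 129) = -456/(34 + 129) = -456/163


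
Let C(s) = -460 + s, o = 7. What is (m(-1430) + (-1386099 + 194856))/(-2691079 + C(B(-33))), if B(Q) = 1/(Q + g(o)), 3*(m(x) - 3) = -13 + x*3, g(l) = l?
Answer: 93028598/209940045 ≈ 0.44312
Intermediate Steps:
m(x) = -4/3 + x (m(x) = 3 + (-13 + x*3)/3 = 3 + (-13 + 3*x)/3 = 3 + (-13/3 + x) = -4/3 + x)
B(Q) = 1/(7 + Q) (B(Q) = 1/(Q + 7) = 1/(7 + Q))
(m(-1430) + (-1386099 + 194856))/(-2691079 + C(B(-33))) = ((-4/3 - 1430) + (-1386099 + 194856))/(-2691079 + (-460 + 1/(7 - 33))) = (-4294/3 - 1191243)/(-2691079 + (-460 + 1/(-26))) = -3578023/(3*(-2691079 + (-460 - 1/26))) = -3578023/(3*(-2691079 - 11961/26)) = -3578023/(3*(-69980015/26)) = -3578023/3*(-26/69980015) = 93028598/209940045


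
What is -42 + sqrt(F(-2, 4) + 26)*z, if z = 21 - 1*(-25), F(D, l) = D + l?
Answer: -42 + 92*sqrt(7) ≈ 201.41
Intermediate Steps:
z = 46 (z = 21 + 25 = 46)
-42 + sqrt(F(-2, 4) + 26)*z = -42 + sqrt((-2 + 4) + 26)*46 = -42 + sqrt(2 + 26)*46 = -42 + sqrt(28)*46 = -42 + (2*sqrt(7))*46 = -42 + 92*sqrt(7)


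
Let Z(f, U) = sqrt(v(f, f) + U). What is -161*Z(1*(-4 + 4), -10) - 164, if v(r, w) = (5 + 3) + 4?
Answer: -164 - 161*sqrt(2) ≈ -391.69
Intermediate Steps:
v(r, w) = 12 (v(r, w) = 8 + 4 = 12)
Z(f, U) = sqrt(12 + U)
-161*Z(1*(-4 + 4), -10) - 164 = -161*sqrt(12 - 10) - 164 = -161*sqrt(2) - 164 = -164 - 161*sqrt(2)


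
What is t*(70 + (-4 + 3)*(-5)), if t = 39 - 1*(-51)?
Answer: 6750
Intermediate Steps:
t = 90 (t = 39 + 51 = 90)
t*(70 + (-4 + 3)*(-5)) = 90*(70 + (-4 + 3)*(-5)) = 90*(70 - 1*(-5)) = 90*(70 + 5) = 90*75 = 6750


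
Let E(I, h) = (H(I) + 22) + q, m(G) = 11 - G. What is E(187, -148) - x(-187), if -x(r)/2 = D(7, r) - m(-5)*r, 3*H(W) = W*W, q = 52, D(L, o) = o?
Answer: 52021/3 ≈ 17340.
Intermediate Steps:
H(W) = W**2/3 (H(W) = (W*W)/3 = W**2/3)
E(I, h) = 74 + I**2/3 (E(I, h) = (I**2/3 + 22) + 52 = (22 + I**2/3) + 52 = 74 + I**2/3)
x(r) = 30*r (x(r) = -2*(r - (11 - 1*(-5))*r) = -2*(r - (11 + 5)*r) = -2*(r - 16*r) = -(-30)*r = 30*r)
E(187, -148) - x(-187) = (74 + (1/3)*187**2) - 30*(-187) = (74 + (1/3)*34969) - 1*(-5610) = (74 + 34969/3) + 5610 = 35191/3 + 5610 = 52021/3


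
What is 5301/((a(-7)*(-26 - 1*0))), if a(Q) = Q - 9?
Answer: 5301/416 ≈ 12.743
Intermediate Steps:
a(Q) = -9 + Q
5301/((a(-7)*(-26 - 1*0))) = 5301/(((-9 - 7)*(-26 - 1*0))) = 5301/((-16*(-26 + 0))) = 5301/((-16*(-26))) = 5301/416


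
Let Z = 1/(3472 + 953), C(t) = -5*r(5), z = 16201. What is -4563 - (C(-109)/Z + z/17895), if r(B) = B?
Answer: 1897963289/17895 ≈ 1.0606e+5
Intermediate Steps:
C(t) = -25 (C(t) = -5*5 = -25)
Z = 1/4425 ≈ 0.00022599
-4563 - (C(-109)/Z + z/17895) = -4563 - (-25/1/4425 + 16201/17895) = -4563 - (-25*4425 + 16201*(1/17895)) = -4563 - (-110625 + 16201/17895) = -4563 - 1*(-1979618174/17895) = -4563 + 1979618174/17895 = 1897963289/17895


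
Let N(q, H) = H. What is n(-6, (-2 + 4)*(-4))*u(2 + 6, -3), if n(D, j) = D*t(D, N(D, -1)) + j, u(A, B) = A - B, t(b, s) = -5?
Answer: 242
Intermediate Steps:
n(D, j) = j - 5*D (n(D, j) = D*(-5) + j = -5*D + j = j - 5*D)
n(-6, (-2 + 4)*(-4))*u(2 + 6, -3) = ((-2 + 4)*(-4) - 5*(-6))*((2 + 6) - 1*(-3)) = (2*(-4) + 30)*(8 + 3) = (-8 + 30)*11 = 22*11 = 242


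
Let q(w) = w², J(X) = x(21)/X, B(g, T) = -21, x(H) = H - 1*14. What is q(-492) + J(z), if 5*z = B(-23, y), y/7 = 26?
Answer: 726187/3 ≈ 2.4206e+5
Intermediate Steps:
x(H) = -14 + H (x(H) = H - 14 = -14 + H)
y = 182 (y = 7*26 = 182)
z = -21/5 (z = (⅕)*(-21) = -21/5 ≈ -4.2000)
J(X) = 7/X (J(X) = (-14 + 21)/X = 7/X)
q(-492) + J(z) = (-492)² + 7/(-21/5) = 242064 + 7*(-5/21) = 242064 - 5/3 = 726187/3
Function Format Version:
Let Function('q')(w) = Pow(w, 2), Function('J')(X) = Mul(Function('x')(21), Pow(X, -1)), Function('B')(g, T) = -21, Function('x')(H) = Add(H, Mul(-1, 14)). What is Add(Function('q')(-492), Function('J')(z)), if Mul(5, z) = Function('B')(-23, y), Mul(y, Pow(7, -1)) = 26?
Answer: Rational(726187, 3) ≈ 2.4206e+5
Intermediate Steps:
Function('x')(H) = Add(-14, H) (Function('x')(H) = Add(H, -14) = Add(-14, H))
y = 182 (y = Mul(7, 26) = 182)
z = Rational(-21, 5) (z = Mul(Rational(1, 5), -21) = Rational(-21, 5) ≈ -4.2000)
Function('J')(X) = Mul(7, Pow(X, -1)) (Function('J')(X) = Mul(Add(-14, 21), Pow(X, -1)) = Mul(7, Pow(X, -1)))
Add(Function('q')(-492), Function('J')(z)) = Add(Pow(-492, 2), Mul(7, Pow(Rational(-21, 5), -1))) = Add(242064, Mul(7, Rational(-5, 21))) = Add(242064, Rational(-5, 3)) = Rational(726187, 3)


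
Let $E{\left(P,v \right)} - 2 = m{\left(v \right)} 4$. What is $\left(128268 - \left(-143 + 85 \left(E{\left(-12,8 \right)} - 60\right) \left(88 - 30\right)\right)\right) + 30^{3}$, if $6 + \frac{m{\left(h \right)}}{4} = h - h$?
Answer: $914631$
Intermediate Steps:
$m{\left(h \right)} = -24$ ($m{\left(h \right)} = -24 + 4 \left(h - h\right) = -24 + 4 \cdot 0 = -24 + 0 = -24$)
$E{\left(P,v \right)} = -94$ ($E{\left(P,v \right)} = 2 - 96 = -94$)
$\left(128268 - \left(-143 + 85 \left(E{\left(-12,8 \right)} - 60\right) \left(88 - 30\right)\right)\right) + 30^{3} = \left(128268 - \left(-143 + 85 \left(-94 - 60\right) \left(88 - 30\right)\right)\right) + 30^{3} = \left(128268 - \left(-143 + 85 \left(\left(-154\right) 58\right)\right)\right) + 27000 = \left(128268 + \left(\left(-85\right) \left(-8932\right) + 143\right)\right) + 27000 = \left(128268 + \left(759220 + 143\right)\right) + 27000 = \left(128268 + 759363\right) + 27000 = 887631 + 27000 = 914631$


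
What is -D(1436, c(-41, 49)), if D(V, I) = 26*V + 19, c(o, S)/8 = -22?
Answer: -37355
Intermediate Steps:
c(o, S) = -176 (c(o, S) = 8*(-22) = -176)
D(V, I) = 19 + 26*V
-D(1436, c(-41, 49)) = -(19 + 26*1436) = -(19 + 37336) = -1*37355 = -37355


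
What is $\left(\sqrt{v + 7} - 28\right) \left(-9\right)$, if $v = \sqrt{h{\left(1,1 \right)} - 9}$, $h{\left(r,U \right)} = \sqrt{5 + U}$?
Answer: $252 - 9 \sqrt{7 + i \sqrt{9 - \sqrt{6}}} \approx 227.81 - 4.2843 i$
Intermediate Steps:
$v = \sqrt{-9 + \sqrt{6}}$ ($v = \sqrt{\sqrt{5 + 1} - 9} = \sqrt{\sqrt{6} - 9} = \sqrt{-9 + \sqrt{6}} \approx 2.5594 i$)
$\left(\sqrt{v + 7} - 28\right) \left(-9\right) = \left(\sqrt{\sqrt{-9 + \sqrt{6}} + 7} - 28\right) \left(-9\right) = \left(\sqrt{7 + \sqrt{-9 + \sqrt{6}}} - 28\right) \left(-9\right) = \left(-28 + \sqrt{7 + \sqrt{-9 + \sqrt{6}}}\right) \left(-9\right) = 252 - 9 \sqrt{7 + \sqrt{-9 + \sqrt{6}}}$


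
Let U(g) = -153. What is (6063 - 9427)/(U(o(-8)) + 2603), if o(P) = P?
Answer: -1682/1225 ≈ -1.3731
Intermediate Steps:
(6063 - 9427)/(U(o(-8)) + 2603) = (6063 - 9427)/(-153 + 2603) = -3364/2450 = -3364*1/2450 = -1682/1225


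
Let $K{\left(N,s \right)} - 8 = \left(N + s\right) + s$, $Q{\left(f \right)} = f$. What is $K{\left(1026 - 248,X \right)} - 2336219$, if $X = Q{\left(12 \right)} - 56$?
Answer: $-2335521$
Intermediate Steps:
$X = -44$ ($X = 12 - 56 = -44$)
$K{\left(N,s \right)} = 8 + N + 2 s$ ($K{\left(N,s \right)} = 8 + \left(\left(N + s\right) + s\right) = 8 + \left(N + 2 s\right) = 8 + N + 2 s$)
$K{\left(1026 - 248,X \right)} - 2336219 = \left(8 + \left(1026 - 248\right) + 2 \left(-44\right)\right) - 2336219 = \left(8 + \left(1026 - 248\right) - 88\right) - 2336219 = \left(8 + 778 - 88\right) - 2336219 = 698 - 2336219 = -2335521$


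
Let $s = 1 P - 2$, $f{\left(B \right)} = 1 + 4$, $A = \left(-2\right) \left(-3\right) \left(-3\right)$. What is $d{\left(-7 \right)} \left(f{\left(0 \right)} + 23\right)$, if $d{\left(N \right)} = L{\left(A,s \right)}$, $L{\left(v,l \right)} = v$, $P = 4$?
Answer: $-504$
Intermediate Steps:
$A = -18$ ($A = 6 \left(-3\right) = -18$)
$f{\left(B \right)} = 5$
$s = 2$ ($s = 1 \cdot 4 - 2 = 4 - 2 = 2$)
$d{\left(N \right)} = -18$
$d{\left(-7 \right)} \left(f{\left(0 \right)} + 23\right) = - 18 \left(5 + 23\right) = \left(-18\right) 28 = -504$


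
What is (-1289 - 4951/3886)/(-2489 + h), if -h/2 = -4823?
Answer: -5014005/27812102 ≈ -0.18028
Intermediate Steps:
h = 9646 (h = -2*(-4823) = 9646)
(-1289 - 4951/3886)/(-2489 + h) = (-1289 - 4951/3886)/(-2489 + 9646) = (-1289 - 4951*1/3886)/7157 = (-1289 - 4951/3886)*(1/7157) = -5014005/3886*1/7157 = -5014005/27812102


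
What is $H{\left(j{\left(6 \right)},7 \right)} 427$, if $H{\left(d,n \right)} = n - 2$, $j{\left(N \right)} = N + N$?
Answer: $2135$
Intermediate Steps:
$j{\left(N \right)} = 2 N$
$H{\left(d,n \right)} = -2 + n$ ($H{\left(d,n \right)} = n - 2 = -2 + n$)
$H{\left(j{\left(6 \right)},7 \right)} 427 = \left(-2 + 7\right) 427 = 5 \cdot 427 = 2135$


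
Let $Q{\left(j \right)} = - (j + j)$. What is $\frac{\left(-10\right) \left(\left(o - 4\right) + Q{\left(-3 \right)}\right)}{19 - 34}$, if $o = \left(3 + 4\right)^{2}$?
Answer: $34$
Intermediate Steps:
$Q{\left(j \right)} = - 2 j$
$o = 49$ ($o = 7^{2} = 49$)
$\frac{\left(-10\right) \left(\left(o - 4\right) + Q{\left(-3 \right)}\right)}{19 - 34} = \frac{\left(-10\right) \left(\left(49 - 4\right) - -6\right)}{19 - 34} = \frac{\left(-10\right) \left(45 + 6\right)}{-15} = \left(-10\right) 51 \left(- \frac{1}{15}\right) = \left(-510\right) \left(- \frac{1}{15}\right) = 34$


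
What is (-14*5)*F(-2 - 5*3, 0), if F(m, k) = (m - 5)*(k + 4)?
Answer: 6160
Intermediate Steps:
F(m, k) = (-5 + m)*(4 + k)
(-14*5)*F(-2 - 5*3, 0) = (-14*5)*(-20 - 5*0 + 4*(-2 - 5*3) + 0*(-2 - 5*3)) = -70*(-20 + 0 + 4*(-2 - 15) + 0*(-2 - 15)) = -70*(-20 + 0 + 4*(-17) + 0*(-17)) = -70*(-20 + 0 - 68 + 0) = -70*(-88) = 6160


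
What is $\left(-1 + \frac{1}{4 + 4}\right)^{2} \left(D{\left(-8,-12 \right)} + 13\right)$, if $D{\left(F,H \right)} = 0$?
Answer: $\frac{637}{64} \approx 9.9531$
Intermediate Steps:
$\left(-1 + \frac{1}{4 + 4}\right)^{2} \left(D{\left(-8,-12 \right)} + 13\right) = \left(-1 + \frac{1}{4 + 4}\right)^{2} \left(0 + 13\right) = \left(-1 + \frac{1}{8}\right)^{2} \cdot 13 = \left(- \frac{7}{8}\right)^{2} \cdot 13 = \frac{49}{64} \cdot 13 = \frac{637}{64}$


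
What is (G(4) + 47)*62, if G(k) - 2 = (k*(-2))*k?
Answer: 1054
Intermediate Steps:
G(k) = 2 - 2*k**2 (G(k) = 2 + (k*(-2))*k = 2 + (-2*k)*k = 2 - 2*k**2)
(G(4) + 47)*62 = ((2 - 2*4**2) + 47)*62 = ((2 - 2*16) + 47)*62 = ((2 - 32) + 47)*62 = (-30 + 47)*62 = 17*62 = 1054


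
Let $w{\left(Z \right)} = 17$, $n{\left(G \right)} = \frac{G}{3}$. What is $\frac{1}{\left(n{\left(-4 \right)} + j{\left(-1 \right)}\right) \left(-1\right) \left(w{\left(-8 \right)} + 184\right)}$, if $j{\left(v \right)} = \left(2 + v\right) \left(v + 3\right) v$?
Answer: $\frac{1}{670} \approx 0.0014925$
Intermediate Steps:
$n{\left(G \right)} = \frac{G}{3}$ ($n{\left(G \right)} = G \frac{1}{3} = \frac{G}{3}$)
$j{\left(v \right)} = v \left(2 + v\right) \left(3 + v\right)$ ($j{\left(v \right)} = \left(2 + v\right) \left(3 + v\right) v = \left(2 + v\right) v \left(3 + v\right) = v \left(2 + v\right) \left(3 + v\right)$)
$\frac{1}{\left(n{\left(-4 \right)} + j{\left(-1 \right)}\right) \left(-1\right) \left(w{\left(-8 \right)} + 184\right)} = \frac{1}{\left(\frac{1}{3} \left(-4\right) - \left(6 + \left(-1\right)^{2} + 5 \left(-1\right)\right)\right) \left(-1\right) \left(17 + 184\right)} = \frac{1}{\left(- \frac{4}{3} - \left(6 + 1 - 5\right)\right) \left(-1\right) 201} = \frac{1}{\left(- \frac{4}{3} - 2\right) \left(-1\right) 201} = \frac{1}{\left(- \frac{10}{3}\right) \left(-1\right) 201} = \frac{1}{\frac{10}{3} \cdot 201} = \frac{1}{670}$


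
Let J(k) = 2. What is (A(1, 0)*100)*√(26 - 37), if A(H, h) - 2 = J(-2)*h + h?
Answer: 200*I*√11 ≈ 663.33*I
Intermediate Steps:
A(H, h) = 2 + 3*h (A(H, h) = 2 + (2*h + h) = 2 + 3*h)
(A(1, 0)*100)*√(26 - 37) = ((2 + 3*0)*100)*√(26 - 37) = ((2 + 0)*100)*√(-11) = (2*100)*(I*√11) = 200*(I*√11) = 200*I*√11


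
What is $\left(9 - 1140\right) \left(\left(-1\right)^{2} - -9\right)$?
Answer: $-11310$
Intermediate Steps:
$\left(9 - 1140\right) \left(\left(-1\right)^{2} - -9\right) = \left(9 - 1140\right) \left(1 + 9\right) = \left(-1131\right) 10 = -11310$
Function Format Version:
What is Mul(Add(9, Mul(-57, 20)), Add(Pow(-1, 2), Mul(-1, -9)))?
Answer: -11310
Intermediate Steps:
Mul(Add(9, Mul(-57, 20)), Add(Pow(-1, 2), Mul(-1, -9))) = Mul(Add(9, -1140), Add(1, 9)) = Mul(-1131, 10) = -11310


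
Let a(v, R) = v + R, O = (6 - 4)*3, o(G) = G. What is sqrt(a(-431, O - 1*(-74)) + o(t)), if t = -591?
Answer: I*sqrt(942) ≈ 30.692*I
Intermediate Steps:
O = 6 (O = 2*3 = 6)
a(v, R) = R + v
sqrt(a(-431, O - 1*(-74)) + o(t)) = sqrt(((6 - 1*(-74)) - 431) - 591) = sqrt(((6 + 74) - 431) - 591) = sqrt((80 - 431) - 591) = sqrt(-351 - 591) = sqrt(-942) = I*sqrt(942)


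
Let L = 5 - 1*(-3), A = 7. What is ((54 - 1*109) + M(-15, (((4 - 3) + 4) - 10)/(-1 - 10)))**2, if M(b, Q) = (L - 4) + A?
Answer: 1936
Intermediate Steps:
L = 8 (L = 5 + 3 = 8)
M(b, Q) = 11 (M(b, Q) = (8 - 4) + 7 = 4 + 7 = 11)
((54 - 1*109) + M(-15, (((4 - 3) + 4) - 10)/(-1 - 10)))**2 = ((54 - 1*109) + 11)**2 = ((54 - 109) + 11)**2 = (-55 + 11)**2 = (-44)**2 = 1936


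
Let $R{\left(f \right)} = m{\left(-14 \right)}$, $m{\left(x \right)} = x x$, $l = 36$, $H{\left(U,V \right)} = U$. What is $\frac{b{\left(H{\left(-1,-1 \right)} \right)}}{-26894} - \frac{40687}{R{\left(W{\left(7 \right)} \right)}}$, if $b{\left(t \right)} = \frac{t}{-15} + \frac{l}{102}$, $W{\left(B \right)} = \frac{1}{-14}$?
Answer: $- \frac{19930731883}{96011580} \approx -207.59$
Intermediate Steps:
$W{\left(B \right)} = - \frac{1}{14}$
$m{\left(x \right)} = x^{2}$
$b{\left(t \right)} = \frac{6}{17} - \frac{t}{15}$ ($b{\left(t \right)} = \frac{t}{-15} + \frac{36}{102} = t \left(- \frac{1}{15}\right) + 36 \cdot \frac{1}{102} = - \frac{t}{15} + \frac{6}{17} = \frac{6}{17} - \frac{t}{15}$)
$R{\left(f \right)} = 196$ ($R{\left(f \right)} = \left(-14\right)^{2} = 196$)
$\frac{b{\left(H{\left(-1,-1 \right)} \right)}}{-26894} - \frac{40687}{R{\left(W{\left(7 \right)} \right)}} = \frac{\frac{6}{17} - - \frac{1}{15}}{-26894} - \frac{40687}{196} = \left(\frac{6}{17} + \frac{1}{15}\right) \left(- \frac{1}{26894}\right) - \frac{40687}{196} = \frac{107}{255} \left(- \frac{1}{26894}\right) - \frac{40687}{196} = - \frac{107}{6857970} - \frac{40687}{196} = - \frac{19930731883}{96011580}$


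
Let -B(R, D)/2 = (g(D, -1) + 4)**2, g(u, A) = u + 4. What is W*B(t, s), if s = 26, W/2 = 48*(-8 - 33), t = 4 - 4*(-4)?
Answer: 9100032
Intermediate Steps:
g(u, A) = 4 + u
t = 20 (t = 4 + 16 = 20)
W = -3936 (W = 2*(48*(-8 - 33)) = 2*(48*(-41)) = 2*(-1968) = -3936)
B(R, D) = -2*(8 + D)**2 (B(R, D) = -2*((4 + D) + 4)**2 = -2*(8 + D)**2)
W*B(t, s) = -(-7872)*(8 + 26)**2 = -(-7872)*34**2 = -(-7872)*1156 = -3936*(-2312) = 9100032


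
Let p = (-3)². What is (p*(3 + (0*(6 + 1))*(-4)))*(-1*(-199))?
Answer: 5373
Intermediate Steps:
p = 9
(p*(3 + (0*(6 + 1))*(-4)))*(-1*(-199)) = (9*(3 + (0*(6 + 1))*(-4)))*(-1*(-199)) = (9*(3 + (0*7)*(-4)))*199 = (9*(3 + 0*(-4)))*199 = (9*(3 + 0))*199 = (9*3)*199 = 27*199 = 5373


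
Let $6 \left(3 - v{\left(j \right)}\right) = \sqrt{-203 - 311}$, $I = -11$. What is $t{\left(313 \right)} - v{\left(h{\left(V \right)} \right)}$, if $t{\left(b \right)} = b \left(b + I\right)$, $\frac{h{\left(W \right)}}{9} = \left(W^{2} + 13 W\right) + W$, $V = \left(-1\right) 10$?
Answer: $94523 + \frac{i \sqrt{514}}{6} \approx 94523.0 + 3.7786 i$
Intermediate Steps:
$V = -10$
$h{\left(W \right)} = 9 W^{2} + 126 W$ ($h{\left(W \right)} = 9 \left(\left(W^{2} + 13 W\right) + W\right) = 9 \left(W^{2} + 14 W\right) = 9 W^{2} + 126 W$)
$v{\left(j \right)} = 3 - \frac{i \sqrt{514}}{6}$ ($v{\left(j \right)} = 3 - \frac{\sqrt{-203 - 311}}{6} = 3 - \frac{\sqrt{-514}}{6} = 3 - \frac{i \sqrt{514}}{6}$)
$t{\left(b \right)} = b \left(-11 + b\right)$ ($t{\left(b \right)} = b \left(b - 11\right) = b \left(-11 + b\right)$)
$t{\left(313 \right)} - v{\left(h{\left(V \right)} \right)} = 313 \left(-11 + 313\right) - \left(3 - \frac{i \sqrt{514}}{6}\right) = 313 \cdot 302 - \left(3 - \frac{i \sqrt{514}}{6}\right) = 94526 - \left(3 - \frac{i \sqrt{514}}{6}\right) = 94523 + \frac{i \sqrt{514}}{6}$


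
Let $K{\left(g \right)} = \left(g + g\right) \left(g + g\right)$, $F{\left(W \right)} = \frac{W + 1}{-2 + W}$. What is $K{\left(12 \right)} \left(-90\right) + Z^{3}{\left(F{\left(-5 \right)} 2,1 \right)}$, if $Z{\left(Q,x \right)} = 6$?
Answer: $-51624$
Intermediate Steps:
$F{\left(W \right)} = \frac{1 + W}{-2 + W}$
$K{\left(g \right)} = 4 g^{2}$ ($K{\left(g \right)} = 2 g 2 g = 4 g^{2}$)
$K{\left(12 \right)} \left(-90\right) + Z^{3}{\left(F{\left(-5 \right)} 2,1 \right)} = 4 \cdot 12^{2} \left(-90\right) + 6^{3} = 4 \cdot 144 \left(-90\right) + 216 = 576 \left(-90\right) + 216 = -51840 + 216 = -51624$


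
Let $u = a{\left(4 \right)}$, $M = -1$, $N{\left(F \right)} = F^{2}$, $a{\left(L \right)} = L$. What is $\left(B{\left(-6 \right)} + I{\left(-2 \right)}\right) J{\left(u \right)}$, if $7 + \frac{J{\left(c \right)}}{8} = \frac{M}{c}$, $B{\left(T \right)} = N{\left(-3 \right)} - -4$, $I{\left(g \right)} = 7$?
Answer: $-1160$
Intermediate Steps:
$u = 4$
$B{\left(T \right)} = 13$ ($B{\left(T \right)} = \left(-3\right)^{2} - -4 = 9 + 4 = 13$)
$J{\left(c \right)} = -56 - \frac{8}{c}$ ($J{\left(c \right)} = -56 + 8 \left(- \frac{1}{c}\right) = -56 - \frac{8}{c}$)
$\left(B{\left(-6 \right)} + I{\left(-2 \right)}\right) J{\left(u \right)} = \left(13 + 7\right) \left(-56 - \frac{8}{4}\right) = 20 \left(-56 - 2\right) = 20 \left(-58\right) = -1160$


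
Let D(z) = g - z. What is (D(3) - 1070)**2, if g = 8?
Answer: 1134225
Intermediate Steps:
D(z) = 8 - z
(D(3) - 1070)**2 = ((8 - 1*3) - 1070)**2 = ((8 - 3) - 1070)**2 = (5 - 1070)**2 = (-1065)**2 = 1134225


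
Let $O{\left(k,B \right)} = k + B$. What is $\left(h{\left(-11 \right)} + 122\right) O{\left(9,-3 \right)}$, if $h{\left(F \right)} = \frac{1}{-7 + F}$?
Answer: $\frac{2195}{3} \approx 731.67$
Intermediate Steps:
$O{\left(k,B \right)} = B + k$
$\left(h{\left(-11 \right)} + 122\right) O{\left(9,-3 \right)} = \left(\frac{1}{-7 - 11} + 122\right) \left(-3 + 9\right) = \left(\frac{1}{-18} + 122\right) 6 = \left(- \frac{1}{18} + 122\right) 6 = \frac{2195}{18} \cdot 6 = \frac{2195}{3}$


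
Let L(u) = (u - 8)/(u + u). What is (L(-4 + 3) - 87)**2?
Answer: 27225/4 ≈ 6806.3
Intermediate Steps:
L(u) = (-8 + u)/(2*u) (L(u) = (-8 + u)/((2*u)) = (-8 + u)*(1/(2*u)) = (-8 + u)/(2*u))
(L(-4 + 3) - 87)**2 = ((-8 + (-4 + 3))/(2*(-4 + 3)) - 87)**2 = ((1/2)*(-8 - 1)/(-1) - 87)**2 = ((1/2)*(-1)*(-9) - 87)**2 = (9/2 - 87)**2 = (-165/2)**2 = 27225/4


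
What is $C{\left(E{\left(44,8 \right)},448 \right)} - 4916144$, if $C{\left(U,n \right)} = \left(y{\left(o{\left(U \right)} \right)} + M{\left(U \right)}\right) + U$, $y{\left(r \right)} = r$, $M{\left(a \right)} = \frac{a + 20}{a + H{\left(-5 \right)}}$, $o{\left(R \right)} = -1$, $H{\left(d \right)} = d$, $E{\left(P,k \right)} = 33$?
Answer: $- \frac{137651083}{28} \approx -4.9161 \cdot 10^{6}$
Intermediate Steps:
$M{\left(a \right)} = \frac{20 + a}{-5 + a}$ ($M{\left(a \right)} = \frac{a + 20}{a - 5} = \frac{20 + a}{-5 + a}$)
$C{\left(U,n \right)} = -1 + U + \frac{20 + U}{-5 + U}$ ($C{\left(U,n \right)} = \left(-1 + \frac{20 + U}{-5 + U}\right) + U = -1 + U + \frac{20 + U}{-5 + U}$)
$C{\left(E{\left(44,8 \right)},448 \right)} - 4916144 = \frac{25 + 33^{2} - 165}{-5 + 33} - 4916144 = \frac{25 + 1089 - 165}{28} - 4916144 = \frac{1}{28} \cdot 949 - 4916144 = \frac{949}{28} - 4916144 = - \frac{137651083}{28}$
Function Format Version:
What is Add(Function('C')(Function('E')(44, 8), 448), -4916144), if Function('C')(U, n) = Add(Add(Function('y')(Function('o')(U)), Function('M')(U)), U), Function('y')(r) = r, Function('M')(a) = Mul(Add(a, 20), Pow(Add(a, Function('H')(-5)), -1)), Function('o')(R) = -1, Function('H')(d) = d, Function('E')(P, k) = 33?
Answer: Rational(-137651083, 28) ≈ -4.9161e+6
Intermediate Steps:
Function('M')(a) = Mul(Pow(Add(-5, a), -1), Add(20, a)) (Function('M')(a) = Mul(Add(a, 20), Pow(Add(a, -5), -1)) = Mul(Add(20, a), Pow(Add(-5, a), -1)) = Mul(Pow(Add(-5, a), -1), Add(20, a)))
Function('C')(U, n) = Add(-1, U, Mul(Pow(Add(-5, U), -1), Add(20, U))) (Function('C')(U, n) = Add(Add(-1, Mul(Pow(Add(-5, U), -1), Add(20, U))), U) = Add(-1, U, Mul(Pow(Add(-5, U), -1), Add(20, U))))
Add(Function('C')(Function('E')(44, 8), 448), -4916144) = Add(Mul(Pow(Add(-5, 33), -1), Add(25, Pow(33, 2), Mul(-5, 33))), -4916144) = Add(Mul(Pow(28, -1), Add(25, 1089, -165)), -4916144) = Add(Mul(Rational(1, 28), 949), -4916144) = Add(Rational(949, 28), -4916144) = Rational(-137651083, 28)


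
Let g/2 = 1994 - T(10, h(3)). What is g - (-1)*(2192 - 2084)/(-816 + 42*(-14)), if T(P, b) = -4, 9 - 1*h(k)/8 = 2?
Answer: 51947/13 ≈ 3995.9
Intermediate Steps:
h(k) = 56 (h(k) = 72 - 8*2 = 72 - 16 = 56)
g = 3996 (g = 2*(1994 - 1*(-4)) = 2*(1994 + 4) = 2*1998 = 3996)
g - (-1)*(2192 - 2084)/(-816 + 42*(-14)) = 3996 - (-1)*(2192 - 2084)/(-816 + 42*(-14)) = 3996 - (-1)*108/(-816 - 588) = 3996 - (-1)*108/(-1404) = 3996 - (-1)*108*(-1/1404) = 3996 - (-1)*(-1)/13 = 3996 - 1*1/13 = 3996 - 1/13 = 51947/13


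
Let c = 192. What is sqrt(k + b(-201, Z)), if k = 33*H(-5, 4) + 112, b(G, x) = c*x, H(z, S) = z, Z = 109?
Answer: 5*sqrt(835) ≈ 144.48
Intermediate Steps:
b(G, x) = 192*x
k = -53 (k = 33*(-5) + 112 = -165 + 112 = -53)
sqrt(k + b(-201, Z)) = sqrt(-53 + 192*109) = sqrt(-53 + 20928) = sqrt(20875) = 5*sqrt(835)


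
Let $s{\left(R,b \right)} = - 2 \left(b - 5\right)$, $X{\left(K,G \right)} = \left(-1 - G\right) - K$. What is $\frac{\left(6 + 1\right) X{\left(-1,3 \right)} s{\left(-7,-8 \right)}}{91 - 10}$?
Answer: $- \frac{182}{27} \approx -6.7407$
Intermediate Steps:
$X{\left(K,G \right)} = -1 - G - K$
$s{\left(R,b \right)} = 10 - 2 b$ ($s{\left(R,b \right)} = - 2 \left(-5 + b\right) = 10 - 2 b$)
$\frac{\left(6 + 1\right) X{\left(-1,3 \right)} s{\left(-7,-8 \right)}}{91 - 10} = \frac{\left(6 + 1\right) \left(-1 - 3 - -1\right) \left(10 - -16\right)}{91 - 10} = \frac{7 \left(-1 - 3 + 1\right) \left(10 + 16\right)}{81} = 7 \left(-3\right) 26 \cdot \frac{1}{81} = \left(-21\right) 26 \cdot \frac{1}{81} = \left(-546\right) \frac{1}{81} = - \frac{182}{27}$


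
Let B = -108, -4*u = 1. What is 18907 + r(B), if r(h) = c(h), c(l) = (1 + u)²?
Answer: 302521/16 ≈ 18908.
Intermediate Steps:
u = -¼ (u = -¼*1 = -¼ ≈ -0.25000)
c(l) = 9/16 (c(l) = (1 - ¼)² = (¾)² = 9/16)
r(h) = 9/16
18907 + r(B) = 18907 + 9/16 = 302521/16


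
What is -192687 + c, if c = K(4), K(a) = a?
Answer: -192683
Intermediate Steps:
c = 4
-192687 + c = -192687 + 4 = -192683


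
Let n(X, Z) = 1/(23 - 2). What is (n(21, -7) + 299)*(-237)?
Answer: -496120/7 ≈ -70874.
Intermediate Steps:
n(X, Z) = 1/21
(n(21, -7) + 299)*(-237) = (1/21 + 299)*(-237) = (6280/21)*(-237) = -496120/7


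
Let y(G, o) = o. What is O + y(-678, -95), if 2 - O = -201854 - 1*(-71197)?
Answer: 130564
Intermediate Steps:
O = 130659 (O = 2 - (-201854 - 1*(-71197)) = 2 - (-201854 + 71197) = 2 - 1*(-130657) = 2 + 130657 = 130659)
O + y(-678, -95) = 130659 - 95 = 130564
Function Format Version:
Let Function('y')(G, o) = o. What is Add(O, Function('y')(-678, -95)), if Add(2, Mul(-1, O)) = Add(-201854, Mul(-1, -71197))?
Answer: 130564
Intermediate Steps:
O = 130659 (O = Add(2, Mul(-1, Add(-201854, Mul(-1, -71197)))) = Add(2, Mul(-1, Add(-201854, 71197))) = Add(2, Mul(-1, -130657)) = Add(2, 130657) = 130659)
Add(O, Function('y')(-678, -95)) = Add(130659, -95) = 130564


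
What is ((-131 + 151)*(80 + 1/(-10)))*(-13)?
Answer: -20774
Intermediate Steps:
((-131 + 151)*(80 + 1/(-10)))*(-13) = (20*(80 - ⅒))*(-13) = (20*(799/10))*(-13) = 1598*(-13) = -20774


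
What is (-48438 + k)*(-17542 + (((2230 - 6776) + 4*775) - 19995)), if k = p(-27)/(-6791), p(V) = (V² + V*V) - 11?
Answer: 12823220248615/6791 ≈ 1.8883e+9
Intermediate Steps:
p(V) = -11 + 2*V² (p(V) = (V² + V²) - 11 = 2*V² - 11 = -11 + 2*V²)
k = -1447/6791 (k = (-11 + 2*(-27)²)/(-6791) = (-11 + 2*729)*(-1/6791) = (-11 + 1458)*(-1/6791) = 1447*(-1/6791) = -1447/6791 ≈ -0.21308)
(-48438 + k)*(-17542 + (((2230 - 6776) + 4*775) - 19995)) = (-48438 - 1447/6791)*(-17542 + (((2230 - 6776) + 4*775) - 19995)) = -328943905*(-17542 + ((-4546 + 3100) - 19995))/6791 = -328943905*(-17542 + (-1446 - 19995))/6791 = -328943905*(-17542 - 21441)/6791 = -328943905/6791*(-38983) = 12823220248615/6791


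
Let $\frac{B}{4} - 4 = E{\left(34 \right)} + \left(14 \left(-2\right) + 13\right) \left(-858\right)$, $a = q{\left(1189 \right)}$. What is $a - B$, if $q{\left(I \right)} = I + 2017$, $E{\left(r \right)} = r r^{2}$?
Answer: $-205506$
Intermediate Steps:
$E{\left(r \right)} = r^{3}$
$q{\left(I \right)} = 2017 + I$
$a = 3206$ ($a = 2017 + 1189 = 3206$)
$B = 208712$ ($B = 16 + 4 \left(34^{3} + \left(14 \left(-2\right) + 13\right) \left(-858\right)\right) = 16 + 4 \left(39304 + \left(-28 + 13\right) \left(-858\right)\right) = 16 + 4 \left(39304 - -12870\right) = 16 + 4 \left(39304 + 12870\right) = 16 + 4 \cdot 52174 = 16 + 208696 = 208712$)
$a - B = 3206 - 208712 = -205506$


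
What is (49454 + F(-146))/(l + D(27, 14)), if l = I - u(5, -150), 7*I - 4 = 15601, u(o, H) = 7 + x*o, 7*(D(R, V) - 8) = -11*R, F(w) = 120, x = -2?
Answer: 347018/15385 ≈ 22.556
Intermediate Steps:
D(R, V) = 8 - 11*R/7 (D(R, V) = 8 + (-11*R)/7 = 8 - 11*R/7)
u(o, H) = 7 - 2*o
I = 15605/7 (I = 4/7 + (⅐)*15601 = 4/7 + 15601/7 = 15605/7 ≈ 2229.3)
l = 15626/7 (l = 15605/7 - (7 - 2*5) = 15605/7 - (7 - 10) = 15605/7 - 1*(-3) = 15605/7 + 3 = 15626/7 ≈ 2232.3)
(49454 + F(-146))/(l + D(27, 14)) = (49454 + 120)/(15626/7 + (8 - 11/7*27)) = 49574/(15626/7 + (8 - 297/7)) = 49574/(15626/7 - 241/7) = 49574/(15385/7) = 49574*(7/15385) = 347018/15385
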